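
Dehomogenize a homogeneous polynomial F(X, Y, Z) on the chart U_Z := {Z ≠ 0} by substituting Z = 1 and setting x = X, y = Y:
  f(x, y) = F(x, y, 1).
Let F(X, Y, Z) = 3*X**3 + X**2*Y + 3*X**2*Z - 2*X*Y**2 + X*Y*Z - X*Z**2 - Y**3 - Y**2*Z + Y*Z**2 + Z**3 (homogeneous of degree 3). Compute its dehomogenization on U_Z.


f(x, y) = 3*x**3 + x**2*y + 3*x**2 - 2*x*y**2 + x*y - x - y**3 - y**2 + y + 1

On U_Z we set Z = 1. Each monomial c·X^i·Y^j·Z^k in F becomes c·x^i·y^j·1^k = c·x^i·y^j.
Substituting Z = 1: F(X, Y, 1) = 3*x**3 + x**2*y + 3*x**2 - 2*x*y**2 + x*y - x - y**3 - y**2 + y + 1.
Note: deg(f) ≤ deg(F) = 3; strict inequality happens when F is divisible by Z (lost terms).


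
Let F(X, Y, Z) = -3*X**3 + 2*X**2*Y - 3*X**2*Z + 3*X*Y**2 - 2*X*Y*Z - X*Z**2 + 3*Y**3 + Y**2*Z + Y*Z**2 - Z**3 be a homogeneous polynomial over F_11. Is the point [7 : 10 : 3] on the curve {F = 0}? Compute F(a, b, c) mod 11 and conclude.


F(7,10,3) ≡ 2 (mod 11); P is NOT on the curve.

Evaluate F(7, 10, 3) term-by-term (mod 11).
  -3*X**3 ↦ -3·343·1·1 = -1029
  2*X**2*Y ↦ 2·49·10·1 = 980
  -3*X**2*Z ↦ -3·49·1·3 = -441
  3*X*Y**2 ↦ 3·7·100·1 = 2100
  -2*X*Y*Z ↦ -2·7·10·3 = -420
  -X*Z**2 ↦ -1·7·1·9 = -63
  3*Y**3 ↦ 3·1·1000·1 = 3000
  Y**2*Z ↦ 1·1·100·3 = 300
  Y*Z**2 ↦ 1·1·10·9 = 90
  -Z**3 ↦ -1·1·1·27 = -27
Sum: F(7, 10, 3) = (-1029) + (980) + (-441) + (2100) + (-420) + (-63) + (3000) + (300) + (90) + (-27) = 4490.
Reducing mod 11: 4490 ≡ 2 (mod 11).
Since F(a, b, c) ≡ 2 ≠ 0 (mod 11), P does NOT lie on the curve.


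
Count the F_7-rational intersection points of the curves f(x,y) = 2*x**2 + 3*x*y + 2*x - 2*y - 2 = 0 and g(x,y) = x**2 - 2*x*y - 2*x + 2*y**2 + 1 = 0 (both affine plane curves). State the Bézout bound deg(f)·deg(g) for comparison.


Common zeros: ∅; count = 0; Bézout bound = 4.

deg(f) = 2, deg(g) = 2, so Bézout bound = 4.
Scan x ∈ F_7. For each x, list the y ∈ F_7 with f(x, y) ≡ 0 and those with g(x, y) ≡ 0 (mod 7); the common zeros in that column are the intersection.
  x = 0: f ≡ 0 at y ∈ {6}; g ≡ 0 at y ∈ ∅; common: ∅.
  x = 1: f ≡ 0 at y ∈ {5}; g ≡ 0 at y ∈ {0, 1}; common: ∅.
  x = 2: f ≡ 0 at y ∈ {1}; g ≡ 0 at y ∈ {3, 6}; common: ∅.
  x = 3: f ≡ 0 at y ∈ ∅; g ≡ 0 at y ∈ {1, 2}; common: ∅.
  x = 4: f ≡ 0 at y ∈ {6}; g ≡ 0 at y ∈ ∅; common: ∅.
  x = 5: f ≡ 0 at y ∈ {2}; g ≡ 0 at y ∈ {6}; common: ∅.
  x = 6: f ≡ 0 at y ∈ {1}; g ≡ 0 at y ∈ {3}; common: ∅.
Collecting: common zeros = ∅, so the count is 0.
Comparison with the Bézout bound: 0 ≤ 4 = deg(f)·deg(g), as expected for curves with no common component (the affine F_7-count falls short of the bound because intersections may lie at infinity, over extension fields, or carry multiplicity).


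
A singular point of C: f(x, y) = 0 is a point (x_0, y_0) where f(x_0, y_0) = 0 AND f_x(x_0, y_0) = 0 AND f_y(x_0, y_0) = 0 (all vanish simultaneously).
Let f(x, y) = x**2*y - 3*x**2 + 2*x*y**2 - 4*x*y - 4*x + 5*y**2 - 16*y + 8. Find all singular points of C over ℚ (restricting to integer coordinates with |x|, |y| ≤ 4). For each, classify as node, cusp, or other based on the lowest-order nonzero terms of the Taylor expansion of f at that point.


Singular points: {(-2, 2)}; classification: node.

Compute partial derivatives:
  f_x = 2*x*y - 6*x + 2*y**2 - 4*y - 4.
  f_y = x**2 + 4*x*y - 4*x + 10*y - 16.
Scan x_0 ∈ {−4, ..., 4}. For each x_0, f_y(x_0, y) is a polynomial in y; find its integer roots y ∈ {−4, ..., 4}, then test f_x and f at those candidates.
  x = -4: f_y(-4, y) = 16 - 6*y; no integer root y with |y| ≤ 4.
  x = -3: f_y(-3, y) = 5 - 2*y; no integer root y with |y| ≤ 4.
  x = -2: f_y(-2, y) = 2*y - 4; vanishes at y ∈ {2}. (-2, 2): f_x = 0, f = 0 — SINGULAR.
  x = -1: f_y(-1, y) = 6*y - 11; no integer root y with |y| ≤ 4.
  x = 0: f_y(0, y) = 10*y - 16; no integer root y with |y| ≤ 4.
  x = 1: f_y(1, y) = 14*y - 19; no integer root y with |y| ≤ 4.
  x = 2: f_y(2, y) = 18*y - 20; no integer root y with |y| ≤ 4.
  x = 3: f_y(3, y) = 22*y - 19; no integer root y with |y| ≤ 4.
  x = 4: f_y(4, y) = 26*y - 16; no integer root y with |y| ≤ 4.
Only singular point on the grid: (-2, 2).
Classify: substitute x = -2 + u, y = 2 + v and expand: f = u**2*v - u**2 + 2*u*v**2 + v**2.
No constant or linear terms (consistent with a singular point). Quadratic part: -u**2 + v**2. Cubic part: u**2*v + 2*u*v**2.
The quadratic part v**2 - u**2 = (v − u)(v + u) splits into two distinct linear factors, so there are two distinct tangent lines y − 2 = ±(x − -2) — this is a node (ordinary double point).
Classification: node.


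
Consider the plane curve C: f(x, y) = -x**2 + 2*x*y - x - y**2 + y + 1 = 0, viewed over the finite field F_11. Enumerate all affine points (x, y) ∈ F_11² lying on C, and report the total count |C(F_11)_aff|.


Affine F_11-points: {(0, 4), (0, 8), (1, 5), (1, 9), (2, 6), (2, 10), (3, 0), (3, 7), (4, 1), (4, 8), (5, 2), (5, 9), (6, 3), (6, 10), (7, 0), (7, 4), (8, 1), (8, 5), (9, 2), (9, 6), (10, 3), (10, 7)}; count = 22.

For each of the 121 pairs (x, y) ∈ F_11², evaluate f(x, y) mod 11. Record the zeros.
  x = 0: [0↦1, 1↦1, 2↦10, 3↦6, 4↦0, 5↦3, 6↦4, 7↦3, 8↦0, 9↦6, 10↦10]  zeros at y ∈ {4, 8}
  x = 1: [0↦10, 1↦1, 2↦1, 3↦10, 4↦6, 5↦0, 6↦3, 7↦4, 8↦3, 9↦0, 10↦6]  zeros at y ∈ {5, 9}
  x = 2: [0↦6, 1↦10, 2↦1, 3↦1, 4↦10, 5↦6, 6↦0, 7↦3, 8↦4, 9↦3, 10↦0]  zeros at y ∈ {6, 10}
  x = 3: [0↦0, 1↦6, 2↦10, 3↦1, 4↦1, 5↦10, 6↦6, 7↦0, 8↦3, 9↦4, 10↦3]  zeros at y ∈ {0, 7}
  x = 4: [0↦3, 1↦0, 2↦6, 3↦10, 4↦1, 5↦1, 6↦10, 7↦6, 8↦0, 9↦3, 10↦4]  zeros at y ∈ {1, 8}
  x = 5: [0↦4, 1↦3, 2↦0, 3↦6, 4↦10, 5↦1, 6↦1, 7↦10, 8↦6, 9↦0, 10↦3]  zeros at y ∈ {2, 9}
  x = 6: [0↦3, 1↦4, 2↦3, 3↦0, 4↦6, 5↦10, 6↦1, 7↦1, 8↦10, 9↦6, 10↦0]  zeros at y ∈ {3, 10}
  x = 7: [0↦0, 1↦3, 2↦4, 3↦3, 4↦0, 5↦6, 6↦10, 7↦1, 8↦1, 9↦10, 10↦6]  zeros at y ∈ {0, 4}
  x = 8: [0↦6, 1↦0, 2↦3, 3↦4, 4↦3, 5↦0, 6↦6, 7↦10, 8↦1, 9↦1, 10↦10]  zeros at y ∈ {1, 5}
  x = 9: [0↦10, 1↦6, 2↦0, 3↦3, 4↦4, 5↦3, 6↦0, 7↦6, 8↦10, 9↦1, 10↦1]  zeros at y ∈ {2, 6}
  x = 10: [0↦1, 1↦10, 2↦6, 3↦0, 4↦3, 5↦4, 6↦3, 7↦0, 8↦6, 9↦10, 10↦1]  zeros at y ∈ {3, 7}
Collecting zeros: affine points = {(0, 4), (0, 8), (1, 5), (1, 9), (2, 6), (2, 10), (3, 0), (3, 7), (4, 1), (4, 8), (5, 2), (5, 9), (6, 3), (6, 10), (7, 0), (7, 4), (8, 1), (8, 5), (9, 2), (9, 6), (10, 3), (10, 7)}.
Total count |C(F_11)_aff| = 22.


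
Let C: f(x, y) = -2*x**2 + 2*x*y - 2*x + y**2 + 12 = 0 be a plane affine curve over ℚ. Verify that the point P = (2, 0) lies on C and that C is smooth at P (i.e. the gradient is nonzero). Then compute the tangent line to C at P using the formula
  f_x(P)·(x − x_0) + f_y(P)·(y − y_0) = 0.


Tangent line at P: -10*x + 4*y + 20 = 0.

Step 1: f(2, 0) = 0, so P lies on C.
Step 2: partial derivatives
  f_x(x, y) = -4*x + 2*y - 2, f_y(x, y) = 2*x + 2*y.
  f_x(P) = -10, f_y(P) = 4 (gradient nonzero, so P is smooth).
Step 3: tangent line at P: -10·(x − 2) + 4·(y − 0) = 0.
Expanding: -10*x + 4*y + 20 = 0.


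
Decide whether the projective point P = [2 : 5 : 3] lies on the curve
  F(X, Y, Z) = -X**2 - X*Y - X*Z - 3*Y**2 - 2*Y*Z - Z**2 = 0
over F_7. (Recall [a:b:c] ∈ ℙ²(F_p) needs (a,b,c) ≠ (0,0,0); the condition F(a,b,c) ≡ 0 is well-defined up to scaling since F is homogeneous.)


F(2,5,3) ≡ 6 (mod 7); P is NOT on the curve.

Evaluate F(2, 5, 3) term-by-term (mod 7).
  -X**2 ↦ -1·4·1·1 = -4
  -X*Y ↦ -1·2·5·1 = -10
  -X*Z ↦ -1·2·1·3 = -6
  -3*Y**2 ↦ -3·1·25·1 = -75
  -2*Y*Z ↦ -2·1·5·3 = -30
  -Z**2 ↦ -1·1·1·9 = -9
Sum: F(2, 5, 3) = (-4) + (-10) + (-6) + (-75) + (-30) + (-9) = -134.
Reducing mod 7: -134 ≡ 6 (mod 7).
Since F(a, b, c) ≡ 6 ≠ 0 (mod 7), P does NOT lie on the curve.


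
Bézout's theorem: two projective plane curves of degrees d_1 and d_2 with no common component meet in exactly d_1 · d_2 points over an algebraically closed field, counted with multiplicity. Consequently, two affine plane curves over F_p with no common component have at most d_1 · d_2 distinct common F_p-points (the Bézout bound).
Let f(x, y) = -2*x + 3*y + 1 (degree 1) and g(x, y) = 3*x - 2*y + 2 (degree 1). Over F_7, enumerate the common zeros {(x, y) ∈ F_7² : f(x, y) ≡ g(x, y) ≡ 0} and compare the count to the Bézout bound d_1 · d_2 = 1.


Common zeros: {(4, 0)}; count = 1; Bézout bound = 1.

deg(f) = 1, deg(g) = 1, so Bézout bound = 1.
Scan x ∈ F_7. For each x, list the y ∈ F_7 with f(x, y) ≡ 0 and those with g(x, y) ≡ 0 (mod 7); the common zeros in that column are the intersection.
  x = 0: f ≡ 0 at y ∈ {2}; g ≡ 0 at y ∈ {1}; common: ∅.
  x = 1: f ≡ 0 at y ∈ {5}; g ≡ 0 at y ∈ {6}; common: ∅.
  x = 2: f ≡ 0 at y ∈ {1}; g ≡ 0 at y ∈ {4}; common: ∅.
  x = 3: f ≡ 0 at y ∈ {4}; g ≡ 0 at y ∈ {2}; common: ∅.
  x = 4: f ≡ 0 at y ∈ {0}; g ≡ 0 at y ∈ {0}; common: {0}.
  x = 5: f ≡ 0 at y ∈ {3}; g ≡ 0 at y ∈ {5}; common: ∅.
  x = 6: f ≡ 0 at y ∈ {6}; g ≡ 0 at y ∈ {3}; common: ∅.
Collecting: common zeros = {(4, 0)}, so the count is 1.
Comparison with the Bézout bound: 1 ≤ 1 = deg(f)·deg(g), as expected for curves with no common component (the bound is attained).


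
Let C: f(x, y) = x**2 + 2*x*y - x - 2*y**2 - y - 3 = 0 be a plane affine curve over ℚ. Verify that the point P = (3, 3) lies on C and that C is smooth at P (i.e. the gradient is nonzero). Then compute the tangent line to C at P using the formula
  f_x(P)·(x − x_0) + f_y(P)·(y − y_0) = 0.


Tangent line at P: 11*x - 7*y - 12 = 0.

Step 1: f(3, 3) = 0, so P lies on C.
Step 2: partial derivatives
  f_x(x, y) = 2*x + 2*y - 1, f_y(x, y) = 2*x - 4*y - 1.
  f_x(P) = 11, f_y(P) = -7 (gradient nonzero, so P is smooth).
Step 3: tangent line at P: 11·(x − 3) + -7·(y − 3) = 0.
Expanding: 11*x - 7*y - 12 = 0.


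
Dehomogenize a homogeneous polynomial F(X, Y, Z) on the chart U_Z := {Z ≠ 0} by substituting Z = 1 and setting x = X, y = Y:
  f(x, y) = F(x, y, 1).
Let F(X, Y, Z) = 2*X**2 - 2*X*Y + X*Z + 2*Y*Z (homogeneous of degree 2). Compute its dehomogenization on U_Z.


f(x, y) = 2*x**2 - 2*x*y + x + 2*y

On U_Z we set Z = 1. Each monomial c·X^i·Y^j·Z^k in F becomes c·x^i·y^j·1^k = c·x^i·y^j.
Substituting Z = 1: F(X, Y, 1) = 2*x**2 - 2*x*y + x + 2*y.
Note: deg(f) ≤ deg(F) = 2; strict inequality happens when F is divisible by Z (lost terms).


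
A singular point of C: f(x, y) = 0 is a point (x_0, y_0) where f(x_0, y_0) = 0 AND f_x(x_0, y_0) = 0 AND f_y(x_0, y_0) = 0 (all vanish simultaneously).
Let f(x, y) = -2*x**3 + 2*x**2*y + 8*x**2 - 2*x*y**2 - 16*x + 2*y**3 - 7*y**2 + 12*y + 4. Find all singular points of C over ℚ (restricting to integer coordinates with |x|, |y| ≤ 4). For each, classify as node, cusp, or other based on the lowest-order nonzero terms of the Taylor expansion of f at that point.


Singular points: {(2, 2)}; classification: cusp.

Compute partial derivatives:
  f_x = -6*x**2 + 4*x*y + 16*x - 2*y**2 - 16.
  f_y = 2*x**2 - 4*x*y + 6*y**2 - 14*y + 12.
Scan x_0 ∈ {−4, ..., 4}. For each x_0, f_y(x_0, y) is a polynomial in y; find its integer roots y ∈ {−4, ..., 4}, then test f_x and f at those candidates.
  x = -4: f_y(-4, y) = 6*y**2 + 2*y + 44; no integer root y with |y| ≤ 4.
  x = -3: f_y(-3, y) = 6*y**2 - 2*y + 30; no integer root y with |y| ≤ 4.
  x = -2: f_y(-2, y) = 6*y**2 - 6*y + 20; no integer root y with |y| ≤ 4.
  x = -1: f_y(-1, y) = 6*y**2 - 10*y + 14; no integer root y with |y| ≤ 4.
  x = 0: f_y(0, y) = 6*y**2 - 14*y + 12; no integer root y with |y| ≤ 4.
  x = 1: f_y(1, y) = 6*y**2 - 18*y + 14; no integer root y with |y| ≤ 4.
  x = 2: f_y(2, y) = 6*y**2 - 22*y + 20; vanishes at y ∈ {2}. (2, 2): f_x = 0, f = 0 — SINGULAR.
  x = 3: f_y(3, y) = 6*y**2 - 26*y + 30; no integer root y with |y| ≤ 4.
  x = 4: f_y(4, y) = 6*y**2 - 30*y + 44; no integer root y with |y| ≤ 4.
Only singular point on the grid: (2, 2).
Classify: substitute x = 2 + u, y = 2 + v and expand: f = -2*u**3 + 2*u**2*v - 2*u*v**2 + 2*v**3 + v**2.
No constant or linear terms (consistent with a singular point). Quadratic part: v**2. Cubic part: -2*u**3 + 2*u**2*v - 2*u*v**2 + 2*v**3.
The quadratic part v**2 is a perfect square, so there is a single (double) tangent line v = 0, i.e. y = 2. Restricting the cubic part to that line (v = 0) leaves -2*u**3 ≠ 0, so f is not divisible by v and the branch is v² ≈ 2*u**3 to lowest order — this is a cusp.
Classification: cusp.


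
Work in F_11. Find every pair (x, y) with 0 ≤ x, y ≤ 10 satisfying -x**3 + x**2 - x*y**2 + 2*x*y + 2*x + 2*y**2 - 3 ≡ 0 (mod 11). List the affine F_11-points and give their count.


Affine F_11-points: {(2, 9), (3, 7), (3, 10), (6, 4), (6, 10), (7, 2), (7, 3)}; count = 7.

For each of the 121 pairs (x, y) ∈ F_11², evaluate f(x, y) mod 11. Record the zeros.
  x = 0: [0↦8, 1↦10, 2↦5, 3↦4, 4↦7, 5↦3, 6↦3, 7↦7, 8↦4, 9↦5, 10↦10]  zeros at y ∈ ∅
  x = 1: [0↦10, 1↦2, 2↦7, 3↦3, 4↦1, 5↦1, 6↦3, 7↦7, 8↦2, 9↦10, 10↦9]  zeros at y ∈ ∅
  x = 2: [0↦8, 1↦1, 2↦5, 3↦9, 4↦2, 5↦6, 6↦10, 7↦3, 8↦7, 9↦0, 10↦4]  zeros at y ∈ {9}
  x = 3: [0↦7, 1↦1, 2↦4, 3↦5, 4↦4, 5↦1, 6↦7, 7↦0, 8↦2, 9↦2, 10↦0]  zeros at y ∈ {7, 10}
  x = 4: [0↦1, 1↦7, 2↦9, 3↦7, 4↦1, 5↦2, 6↦10, 7↦3, 8↦3, 9↦10, 10↦2]  zeros at y ∈ ∅
  x = 5: [0↦6, 1↦2, 2↦3, 3↦9, 4↦9, 5↦3, 6↦2, 7↦6, 8↦4, 9↦7, 10↦4]  zeros at y ∈ ∅
  x = 6: [0↦5, 1↦2, 2↦2, 3↦5, 4↦0, 5↦9, 6↦10, 7↦3, 8↦10, 9↦9, 10↦0]  zeros at y ∈ {4, 10}
  x = 7: [0↦3, 1↦1, 2↦0, 3↦0, 4↦1, 5↦3, 6↦6, 7↦10, 8↦4, 9↦10, 10↦6]  zeros at y ∈ {2, 3}
  x = 8: [0↦5, 1↦4, 2↦2, 3↦10, 4↦6, 5↦1, 6↦6, 7↦10, 8↦2, 9↦4, 10↦5]  zeros at y ∈ ∅
  x = 9: [0↦5, 1↦5, 2↦2, 3↦7, 4↦9, 5↦8, 6↦4, 7↦8, 8↦9, 9↦7, 10↦2]  zeros at y ∈ ∅
  x = 10: [0↦8, 1↦9, 2↦5, 3↦7, 4↦4, 5↦7, 6↦5, 7↦9, 8↦8, 9↦2, 10↦2]  zeros at y ∈ ∅
Collecting zeros: affine points = {(2, 9), (3, 7), (3, 10), (6, 4), (6, 10), (7, 2), (7, 3)}.
Total count |C(F_11)_aff| = 7.


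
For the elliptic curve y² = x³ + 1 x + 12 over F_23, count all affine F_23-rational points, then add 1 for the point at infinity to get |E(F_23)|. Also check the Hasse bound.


Affine points = {(0, 9), (0, 14), (5, 2), (5, 21), (6, 2), (6, 21), (8, 7), (8, 16), (12, 2), (12, 21), (19, 6), (19, 17), (21, 5), (21, 18)}; affine count = 14; |E(F_23)| = 15.

Discriminant check: Δ ∝ 4a³ + 27b² = 4·1³ + 27·12² = 4·1 + 27·144 ≡ 5 (mod 23). Nonzero ⇒ E is nonsingular.
For each x ∈ F_23, compute rhs = x³ + 1·x + 12 mod 23, then count y ∈ F_23 with y² ≡ rhs.
  x = 0: rhs = 12, matching y values: 9, 14 (2 points).
  x = 1: rhs = 14, matching y values: none (0 points).
  x = 2: rhs = 22, matching y values: none (0 points).
  x = 3: rhs = 19, matching y values: none (0 points).
  x = 4: rhs = 11, matching y values: none (0 points).
  x = 5: rhs = 4, matching y values: 2, 21 (2 points).
  x = 6: rhs = 4, matching y values: 2, 21 (2 points).
  x = 7: rhs = 17, matching y values: none (0 points).
  x = 8: rhs = 3, matching y values: 7, 16 (2 points).
  x = 9: rhs = 14, matching y values: none (0 points).
  x = 10: rhs = 10, matching y values: none (0 points).
  x = 11: rhs = 20, matching y values: none (0 points).
  x = 12: rhs = 4, matching y values: 2, 21 (2 points).
  x = 13: rhs = 14, matching y values: none (0 points).
  x = 14: rhs = 10, matching y values: none (0 points).
  x = 15: rhs = 21, matching y values: none (0 points).
  x = 16: rhs = 7, matching y values: none (0 points).
  x = 17: rhs = 20, matching y values: none (0 points).
  x = 18: rhs = 20, matching y values: none (0 points).
  x = 19: rhs = 13, matching y values: 6, 17 (2 points).
  x = 20: rhs = 5, matching y values: none (0 points).
  x = 21: rhs = 2, matching y values: 5, 18 (2 points).
  x = 22: rhs = 10, matching y values: none (0 points).
Total affine count: 14.
Full point count |E(F_23)| = 14 + 1 = 15.
Hasse bound: |15 − (23+1)| = |-9| = 9 ≤ 2√23 ≈ 9.5917 ✓.


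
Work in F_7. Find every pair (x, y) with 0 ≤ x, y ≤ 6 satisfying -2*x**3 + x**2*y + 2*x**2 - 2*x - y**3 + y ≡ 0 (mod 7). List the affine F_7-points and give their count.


Affine F_7-points: {(0, 0), (0, 1), (0, 6), (2, 4), (2, 5), (3, 0), (5, 0), (6, 1)}; count = 8.

For each of the 49 pairs (x, y) ∈ F_7², evaluate f(x, y) mod 7. Record the zeros.
  x = 0: [0↦0, 1↦0, 2↦1, 3↦4, 4↦3, 5↦6, 6↦0]  zeros at y ∈ {0, 1, 6}
  x = 1: [0↦5, 1↦6, 2↦1, 3↦5, 4↦5, 5↦2, 6↦4]  zeros at y ∈ ∅
  x = 2: [0↦2, 1↦6, 2↦4, 3↦4, 4↦0, 5↦0, 6↦5]  zeros at y ∈ {4, 5}
  x = 3: [0↦0, 1↦2, 2↦5, 3↦3, 4↦4, 5↦2, 6↦5]  zeros at y ∈ {0}
  x = 4: [0↦1, 1↦3, 2↦6, 3↦4, 4↦5, 5↦3, 6↦6]  zeros at y ∈ ∅
  x = 5: [0↦0, 1↦4, 2↦2, 3↦2, 4↦5, 5↦5, 6↦3]  zeros at y ∈ {0}
  x = 6: [0↦6, 1↦0, 2↦2, 3↦6, 4↦6, 5↦3, 6↦5]  zeros at y ∈ {1}
Collecting zeros: affine points = {(0, 0), (0, 1), (0, 6), (2, 4), (2, 5), (3, 0), (5, 0), (6, 1)}.
Total count |C(F_7)_aff| = 8.


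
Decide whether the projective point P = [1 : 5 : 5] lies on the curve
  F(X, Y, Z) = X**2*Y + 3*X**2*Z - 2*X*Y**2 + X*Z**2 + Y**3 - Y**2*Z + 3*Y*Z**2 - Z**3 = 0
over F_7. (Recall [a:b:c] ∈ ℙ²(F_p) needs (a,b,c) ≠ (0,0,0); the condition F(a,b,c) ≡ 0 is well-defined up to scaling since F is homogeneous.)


F(1,5,5) ≡ 0 (mod 7); P is on the curve.

Evaluate F(1, 5, 5) term-by-term (mod 7).
  X**2*Y ↦ 1·1·5·1 = 5
  3*X**2*Z ↦ 3·1·1·5 = 15
  -2*X*Y**2 ↦ -2·1·25·1 = -50
  X*Z**2 ↦ 1·1·1·25 = 25
  Y**3 ↦ 1·1·125·1 = 125
  -Y**2*Z ↦ -1·1·25·5 = -125
  3*Y*Z**2 ↦ 3·1·5·25 = 375
  -Z**3 ↦ -1·1·1·125 = -125
Sum: F(1, 5, 5) = (5) + (15) + (-50) + (25) + (125) + (-125) + (375) + (-125) = 245.
Reducing mod 7: 245 ≡ 0 (mod 7).
Since F(a, b, c) ≡ 0 (mod 7), P lies on the curve.


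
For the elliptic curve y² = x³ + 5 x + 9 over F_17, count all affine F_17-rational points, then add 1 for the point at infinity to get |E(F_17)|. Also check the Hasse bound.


Affine points = {(0, 3), (0, 14), (1, 7), (1, 10), (3, 0), (4, 5), (4, 12), (6, 0), (7, 8), (7, 9), (8, 0), (9, 1), (9, 16), (11, 1), (11, 16), (14, 1), (14, 16), (15, 5), (15, 12)}; affine count = 19; |E(F_17)| = 20.

Discriminant check: Δ ∝ 4a³ + 27b² = 4·5³ + 27·9² = 4·125 + 27·81 ≡ 1 (mod 17). Nonzero ⇒ E is nonsingular.
For each x ∈ F_17, compute rhs = x³ + 5·x + 9 mod 17, then count y ∈ F_17 with y² ≡ rhs.
  x = 0: rhs = 9, matching y values: 3, 14 (2 points).
  x = 1: rhs = 15, matching y values: 7, 10 (2 points).
  x = 2: rhs = 10, matching y values: none (0 points).
  x = 3: rhs = 0, matching y values: 0 (1 points).
  x = 4: rhs = 8, matching y values: 5, 12 (2 points).
  x = 5: rhs = 6, matching y values: none (0 points).
  x = 6: rhs = 0, matching y values: 0 (1 points).
  x = 7: rhs = 13, matching y values: 8, 9 (2 points).
  x = 8: rhs = 0, matching y values: 0 (1 points).
  x = 9: rhs = 1, matching y values: 1, 16 (2 points).
  x = 10: rhs = 5, matching y values: none (0 points).
  x = 11: rhs = 1, matching y values: 1, 16 (2 points).
  x = 12: rhs = 12, matching y values: none (0 points).
  x = 13: rhs = 10, matching y values: none (0 points).
  x = 14: rhs = 1, matching y values: 1, 16 (2 points).
  x = 15: rhs = 8, matching y values: 5, 12 (2 points).
  x = 16: rhs = 3, matching y values: none (0 points).
Total affine count: 19.
Full point count |E(F_17)| = 19 + 1 = 20.
Hasse bound: |20 − (17+1)| = |2| = 2 ≤ 2√17 ≈ 8.2462 ✓.


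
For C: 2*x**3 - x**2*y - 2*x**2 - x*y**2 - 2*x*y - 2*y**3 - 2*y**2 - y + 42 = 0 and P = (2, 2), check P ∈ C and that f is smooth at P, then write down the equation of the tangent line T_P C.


Tangent line at P: 98 - 49*y = 0.

Step 1: f(2, 2) = 0, so P lies on C.
Step 2: partial derivatives
  f_x(x, y) = 6*x**2 - 2*x*y - 4*x - y**2 - 2*y, f_y(x, y) = -x**2 - 2*x*y - 2*x - 6*y**2 - 4*y - 1.
  f_x(P) = 0, f_y(P) = -49 (gradient nonzero, so P is smooth).
Step 3: tangent line at P: 0·(x − 2) + -49·(y − 2) = 0.
Expanding: 98 - 49*y = 0.


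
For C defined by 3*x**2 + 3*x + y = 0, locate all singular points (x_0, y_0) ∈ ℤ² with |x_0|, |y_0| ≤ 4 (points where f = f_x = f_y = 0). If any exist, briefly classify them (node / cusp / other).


No singular points in the scanned grid; C is smooth there.

Compute partial derivatives:
  f_x = 6*x + 3.
  f_y = 1.
f_y = 1 is a nonzero constant, so f_y never vanishes: no point (x, y) can satisfy f = f_x = f_y = 0. In particular no (x, y) ∈ {−4, ..., 4}² is singular; the curve is smooth.


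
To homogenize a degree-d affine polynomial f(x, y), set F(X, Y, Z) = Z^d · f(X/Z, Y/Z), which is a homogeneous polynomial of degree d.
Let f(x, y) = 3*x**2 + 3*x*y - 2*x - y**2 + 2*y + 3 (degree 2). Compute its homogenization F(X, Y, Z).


F(X, Y, Z) = 3*X**2 + 3*X*Y - 2*X*Z - Y**2 + 2*Y*Z + 3*Z**2

deg(f) = 2.
Substitute x = X/Z, y = Y/Z into f, then multiply by Z^2.
  monomial 3·x^2·y^0 ↦ 3·X^2·Y^0·Z^0.
  monomial 3·x^1·y^1 ↦ 3·X^1·Y^1·Z^0.
  monomial -2·x^1·y^0 ↦ -2·X^1·Y^0·Z^1.
  monomial -1·x^0·y^2 ↦ -1·X^0·Y^2·Z^0.
  monomial 2·x^0·y^1 ↦ 2·X^0·Y^1·Z^1.
  monomial 3·x^0·y^0 ↦ 3·X^0·Y^0·Z^2.
Collecting: F(X, Y, Z) = 3*X**2 + 3*X*Y - 2*X*Z - Y**2 + 2*Y*Z + 3*Z**2.


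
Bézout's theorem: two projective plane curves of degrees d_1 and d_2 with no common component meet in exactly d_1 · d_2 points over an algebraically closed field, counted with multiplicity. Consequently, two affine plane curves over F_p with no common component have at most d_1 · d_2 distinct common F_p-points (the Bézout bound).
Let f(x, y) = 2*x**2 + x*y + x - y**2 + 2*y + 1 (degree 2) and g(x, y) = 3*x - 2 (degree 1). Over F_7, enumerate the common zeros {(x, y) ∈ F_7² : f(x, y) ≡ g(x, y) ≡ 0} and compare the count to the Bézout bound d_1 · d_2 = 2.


Common zeros: {(3, 2), (3, 3)}; count = 2; Bézout bound = 2.

deg(f) = 2, deg(g) = 1, so Bézout bound = 2.
Scan x ∈ F_7. For each x, list the y ∈ F_7 with f(x, y) ≡ 0 and those with g(x, y) ≡ 0 (mod 7); the common zeros in that column are the intersection.
  x = 0: f ≡ 0 at y ∈ {4, 5}; g ≡ 0 at y ∈ ∅; common: ∅.
  x = 1: f ≡ 0 at y ∈ {4, 6}; g ≡ 0 at y ∈ ∅; common: ∅.
  x = 2: f ≡ 0 at y ∈ {1, 3}; g ≡ 0 at y ∈ ∅; common: ∅.
  x = 3: f ≡ 0 at y ∈ {2, 3}; g ≡ 0 at y ∈ {0, 1, 2, 3, 4, 5, 6}; common: {2, 3}.
  x = 4: f ≡ 0 at y ∈ {1, 5}; g ≡ 0 at y ∈ ∅; common: ∅.
  x = 5: f ≡ 0 at y ∈ {0}; g ≡ 0 at y ∈ ∅; common: ∅.
  x = 6: f ≡ 0 at y ∈ {2, 6}; g ≡ 0 at y ∈ ∅; common: ∅.
Collecting: common zeros = {(3, 2), (3, 3)}, so the count is 2.
Comparison with the Bézout bound: 2 ≤ 2 = deg(f)·deg(g), as expected for curves with no common component (the bound is attained).


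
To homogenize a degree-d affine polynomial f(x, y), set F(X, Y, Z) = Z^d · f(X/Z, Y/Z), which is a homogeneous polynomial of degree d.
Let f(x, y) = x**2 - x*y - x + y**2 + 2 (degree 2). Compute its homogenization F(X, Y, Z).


F(X, Y, Z) = X**2 - X*Y - X*Z + Y**2 + 2*Z**2

deg(f) = 2.
Substitute x = X/Z, y = Y/Z into f, then multiply by Z^2.
  monomial 1·x^2·y^0 ↦ 1·X^2·Y^0·Z^0.
  monomial -1·x^1·y^1 ↦ -1·X^1·Y^1·Z^0.
  monomial -1·x^1·y^0 ↦ -1·X^1·Y^0·Z^1.
  monomial 1·x^0·y^2 ↦ 1·X^0·Y^2·Z^0.
  monomial 2·x^0·y^0 ↦ 2·X^0·Y^0·Z^2.
Collecting: F(X, Y, Z) = X**2 - X*Y - X*Z + Y**2 + 2*Z**2.


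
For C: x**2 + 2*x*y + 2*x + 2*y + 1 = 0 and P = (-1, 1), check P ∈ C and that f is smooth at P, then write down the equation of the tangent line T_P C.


Tangent line at P: 2*x + 2 = 0.

Step 1: f(-1, 1) = 0, so P lies on C.
Step 2: partial derivatives
  f_x(x, y) = 2*x + 2*y + 2, f_y(x, y) = 2*x + 2.
  f_x(P) = 2, f_y(P) = 0 (gradient nonzero, so P is smooth).
Step 3: tangent line at P: 2·(x − -1) + 0·(y − 1) = 0.
Expanding: 2*x + 2 = 0.


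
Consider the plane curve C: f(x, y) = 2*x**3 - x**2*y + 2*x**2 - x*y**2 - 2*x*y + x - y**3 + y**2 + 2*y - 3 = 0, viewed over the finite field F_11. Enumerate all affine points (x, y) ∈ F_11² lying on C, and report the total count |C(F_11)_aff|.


Affine F_11-points: {(1, 1), (1, 4), (1, 6), (5, 1), (5, 5), (6, 3), (6, 6), (6, 8), (9, 10), (10, 1)}; count = 10.

For each of the 121 pairs (x, y) ∈ F_11², evaluate f(x, y) mod 11. Record the zeros.
  x = 0: [0↦8, 1↦10, 2↦8, 3↦7, 4↦1, 5↦6, 6↦5, 7↦3, 8↦5, 9↦5, 10↦8]  zeros at y ∈ ∅
  x = 1: [0↦2, 1↦0, 2↦3, 3↦5, 4↦0, 5↦4, 6↦0, 7↦4, 8↦10, 9↦1, 10↦4]  zeros at y ∈ {1, 4, 6}
  x = 2: [0↦1, 1↦4, 2↦10, 3↦2, 4↦7, 5↦8, 6↦10, 7↦7, 8↦4, 9↦6, 10↦7]  zeros at y ∈ ∅
  x = 3: [0↦6, 1↦1, 2↦8, 3↦10, 4↦1, 5↦8, 6↦3, 7↦2, 8↦10, 9↦10, 10↦7]  zeros at y ∈ ∅
  x = 4: [0↦7, 1↦3, 2↦9, 3↦8, 4↦5, 5↦5, 6↦2, 7↦1, 8↦7, 9↦3, 10↦5]  zeros at y ∈ ∅
  x = 5: [0↦5, 1↦0, 2↦3, 3↦8, 4↦9, 5↦0, 6↦8, 7↦5, 8↦7, 9↦8, 10↦2]  zeros at y ∈ {1, 5}
  x = 6: [0↦1, 1↦4, 2↦2, 3↦0, 4↦3, 5↦5, 6↦0, 7↦4, 8↦0, 9↦4, 10↦10]  zeros at y ∈ {3, 6, 8}
  x = 7: [0↦7, 1↦5, 2↦7, 3↦7, 4↦10, 5↦10, 6↦1, 7↦10, 8↦9, 9↦3, 10↦8]  zeros at y ∈ ∅
  x = 8: [0↦2, 1↦4, 2↦8, 3↦8, 4↦9, 5↦5, 6↦1, 7↦2, 8↦2, 9↦6, 10↦8]  zeros at y ∈ ∅
  x = 9: [0↦9, 1↦2, 2↦6, 3↦4, 4↦1, 5↦2, 6↦1, 7↦3, 8↦2, 9↦3, 10↦0]  zeros at y ∈ {10}
  x = 10: [0↦7, 1↦0, 2↦2, 3↦7, 4↦9, 5↦2, 6↦2, 7↦3, 8↦10, 9↦6, 10↦7]  zeros at y ∈ {1}
Collecting zeros: affine points = {(1, 1), (1, 4), (1, 6), (5, 1), (5, 5), (6, 3), (6, 6), (6, 8), (9, 10), (10, 1)}.
Total count |C(F_11)_aff| = 10.


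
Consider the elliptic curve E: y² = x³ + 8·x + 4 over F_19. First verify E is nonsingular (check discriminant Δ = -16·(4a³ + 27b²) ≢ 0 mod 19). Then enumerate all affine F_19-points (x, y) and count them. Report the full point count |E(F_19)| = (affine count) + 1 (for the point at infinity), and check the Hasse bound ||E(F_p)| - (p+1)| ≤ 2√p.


Affine points = {(0, 2), (0, 17), (2, 3), (2, 16), (3, 6), (3, 13), (4, 9), (4, 10), (5, 6), (5, 13), (7, 2), (7, 17), (9, 8), (9, 11), (10, 1), (10, 18), (11, 6), (11, 13), (12, 2), (12, 17), (13, 5), (13, 14)}; affine count = 22; |E(F_19)| = 23.

Discriminant check: Δ ∝ 4a³ + 27b² = 4·8³ + 27·4² = 4·512 + 27·16 ≡ 10 (mod 19). Nonzero ⇒ E is nonsingular.
For each x ∈ F_19, compute rhs = x³ + 8·x + 4 mod 19, then count y ∈ F_19 with y² ≡ rhs.
  x = 0: rhs = 4, matching y values: 2, 17 (2 points).
  x = 1: rhs = 13, matching y values: none (0 points).
  x = 2: rhs = 9, matching y values: 3, 16 (2 points).
  x = 3: rhs = 17, matching y values: 6, 13 (2 points).
  x = 4: rhs = 5, matching y values: 9, 10 (2 points).
  x = 5: rhs = 17, matching y values: 6, 13 (2 points).
  x = 6: rhs = 2, matching y values: none (0 points).
  x = 7: rhs = 4, matching y values: 2, 17 (2 points).
  x = 8: rhs = 10, matching y values: none (0 points).
  x = 9: rhs = 7, matching y values: 8, 11 (2 points).
  x = 10: rhs = 1, matching y values: 1, 18 (2 points).
  x = 11: rhs = 17, matching y values: 6, 13 (2 points).
  x = 12: rhs = 4, matching y values: 2, 17 (2 points).
  x = 13: rhs = 6, matching y values: 5, 14 (2 points).
  x = 14: rhs = 10, matching y values: none (0 points).
  x = 15: rhs = 3, matching y values: none (0 points).
  x = 16: rhs = 10, matching y values: none (0 points).
  x = 17: rhs = 18, matching y values: none (0 points).
  x = 18: rhs = 14, matching y values: none (0 points).
Total affine count: 22.
Full point count |E(F_19)| = 22 + 1 = 23.
Hasse bound: |23 − (19+1)| = |3| = 3 ≤ 2√19 ≈ 8.7178 ✓.


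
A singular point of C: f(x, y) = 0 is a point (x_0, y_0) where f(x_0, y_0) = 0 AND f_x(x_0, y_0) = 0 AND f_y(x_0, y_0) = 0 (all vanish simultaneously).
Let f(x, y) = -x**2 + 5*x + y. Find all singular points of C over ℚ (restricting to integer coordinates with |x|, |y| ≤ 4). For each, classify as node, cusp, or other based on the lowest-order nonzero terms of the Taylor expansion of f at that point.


No singular points in the scanned grid; C is smooth there.

Compute partial derivatives:
  f_x = 5 - 2*x.
  f_y = 1.
f_y = 1 is a nonzero constant, so f_y never vanishes: no point (x, y) can satisfy f = f_x = f_y = 0. In particular no (x, y) ∈ {−4, ..., 4}² is singular; the curve is smooth.


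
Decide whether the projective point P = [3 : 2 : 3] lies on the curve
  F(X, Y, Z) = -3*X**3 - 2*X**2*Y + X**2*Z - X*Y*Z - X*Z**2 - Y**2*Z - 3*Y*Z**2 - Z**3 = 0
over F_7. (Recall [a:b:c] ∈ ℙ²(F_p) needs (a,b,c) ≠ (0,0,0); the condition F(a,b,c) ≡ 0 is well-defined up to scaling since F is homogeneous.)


F(3,2,3) ≡ 3 (mod 7); P is NOT on the curve.

Evaluate F(3, 2, 3) term-by-term (mod 7).
  -3*X**3 ↦ -3·27·1·1 = -81
  -2*X**2*Y ↦ -2·9·2·1 = -36
  X**2*Z ↦ 1·9·1·3 = 27
  -X*Y*Z ↦ -1·3·2·3 = -18
  -X*Z**2 ↦ -1·3·1·9 = -27
  -Y**2*Z ↦ -1·1·4·3 = -12
  -3*Y*Z**2 ↦ -3·1·2·9 = -54
  -Z**3 ↦ -1·1·1·27 = -27
Sum: F(3, 2, 3) = (-81) + (-36) + (27) + (-18) + (-27) + (-12) + (-54) + (-27) = -228.
Reducing mod 7: -228 ≡ 3 (mod 7).
Since F(a, b, c) ≡ 3 ≠ 0 (mod 7), P does NOT lie on the curve.


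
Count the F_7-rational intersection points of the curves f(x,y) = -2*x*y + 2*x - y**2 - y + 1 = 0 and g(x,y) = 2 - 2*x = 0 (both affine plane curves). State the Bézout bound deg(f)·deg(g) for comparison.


Common zeros: {(1, 2)}; count = 1; Bézout bound = 2.

deg(f) = 2, deg(g) = 1, so Bézout bound = 2.
Scan x ∈ F_7. For each x, list the y ∈ F_7 with f(x, y) ≡ 0 and those with g(x, y) ≡ 0 (mod 7); the common zeros in that column are the intersection.
  x = 0: f ≡ 0 at y ∈ ∅; g ≡ 0 at y ∈ ∅; common: ∅.
  x = 1: f ≡ 0 at y ∈ {2}; g ≡ 0 at y ∈ {0, 1, 2, 3, 4, 5, 6}; common: {2}.
  x = 2: f ≡ 0 at y ∈ ∅; g ≡ 0 at y ∈ ∅; common: ∅.
  x = 3: f ≡ 0 at y ∈ {0}; g ≡ 0 at y ∈ ∅; common: ∅.
  x = 4: f ≡ 0 at y ∈ ∅; g ≡ 0 at y ∈ ∅; common: ∅.
  x = 5: f ≡ 0 at y ∈ {4, 6}; g ≡ 0 at y ∈ ∅; common: ∅.
  x = 6: f ≡ 0 at y ∈ {3, 5}; g ≡ 0 at y ∈ ∅; common: ∅.
Collecting: common zeros = {(1, 2)}, so the count is 1.
Comparison with the Bézout bound: 1 ≤ 2 = deg(f)·deg(g), as expected for curves with no common component (the affine F_7-count falls short of the bound because intersections may lie at infinity, over extension fields, or carry multiplicity).


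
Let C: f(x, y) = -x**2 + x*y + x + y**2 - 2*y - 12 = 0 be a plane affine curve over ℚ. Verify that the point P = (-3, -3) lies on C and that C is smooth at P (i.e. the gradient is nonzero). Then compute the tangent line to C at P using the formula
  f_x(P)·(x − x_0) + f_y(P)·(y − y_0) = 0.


Tangent line at P: 4*x - 11*y - 21 = 0.

Step 1: f(-3, -3) = 0, so P lies on C.
Step 2: partial derivatives
  f_x(x, y) = -2*x + y + 1, f_y(x, y) = x + 2*y - 2.
  f_x(P) = 4, f_y(P) = -11 (gradient nonzero, so P is smooth).
Step 3: tangent line at P: 4·(x − -3) + -11·(y − -3) = 0.
Expanding: 4*x - 11*y - 21 = 0.


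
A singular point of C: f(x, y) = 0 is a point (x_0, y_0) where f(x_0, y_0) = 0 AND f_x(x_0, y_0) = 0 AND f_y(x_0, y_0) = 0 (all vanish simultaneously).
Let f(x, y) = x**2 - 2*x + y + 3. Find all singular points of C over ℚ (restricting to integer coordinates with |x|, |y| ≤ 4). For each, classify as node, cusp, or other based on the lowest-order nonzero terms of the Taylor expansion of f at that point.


No singular points in the scanned grid; C is smooth there.

Compute partial derivatives:
  f_x = 2*x - 2.
  f_y = 1.
f_y = 1 is a nonzero constant, so f_y never vanishes: no point (x, y) can satisfy f = f_x = f_y = 0. In particular no (x, y) ∈ {−4, ..., 4}² is singular; the curve is smooth.


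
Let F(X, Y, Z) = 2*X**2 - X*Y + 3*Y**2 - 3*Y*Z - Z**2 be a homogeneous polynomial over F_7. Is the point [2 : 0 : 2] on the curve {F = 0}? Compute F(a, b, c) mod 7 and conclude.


F(2,0,2) ≡ 4 (mod 7); P is NOT on the curve.

Evaluate F(2, 0, 2) term-by-term (mod 7).
  2*X**2 ↦ 2·4·1·1 = 8
  -X*Y ↦ -1·2·0·1 = 0
  3*Y**2 ↦ 3·1·0·1 = 0
  -3*Y*Z ↦ -3·1·0·2 = 0
  -Z**2 ↦ -1·1·1·4 = -4
Sum: F(2, 0, 2) = (8) + (0) + (0) + (0) + (-4) = 4.
Reducing mod 7: 4 ≡ 4 (mod 7).
Since F(a, b, c) ≡ 4 ≠ 0 (mod 7), P does NOT lie on the curve.


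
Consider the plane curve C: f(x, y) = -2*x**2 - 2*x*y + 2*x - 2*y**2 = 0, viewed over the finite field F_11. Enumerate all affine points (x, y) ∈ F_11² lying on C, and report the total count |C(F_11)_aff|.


Affine F_11-points: {(0, 0), (1, 0), (1, 10), (4, 3), (4, 4), (5, 3), (6, 7), (6, 9), (8, 5), (8, 9), (10, 5), (10, 7)}; count = 12.

For each of the 121 pairs (x, y) ∈ F_11², evaluate f(x, y) mod 11. Record the zeros.
  x = 0: [0↦0, 1↦9, 2↦3, 3↦4, 4↦1, 5↦5, 6↦5, 7↦1, 8↦4, 9↦3, 10↦9]  zeros at y ∈ {0}
  x = 1: [0↦0, 1↦7, 2↦10, 3↦9, 4↦4, 5↦6, 6↦4, 7↦9, 8↦10, 9↦7, 10↦0]  zeros at y ∈ {0, 10}
  x = 2: [0↦7, 1↦1, 2↦2, 3↦10, 4↦3, 5↦3, 6↦10, 7↦2, 8↦1, 9↦7, 10↦9]  zeros at y ∈ ∅
  x = 3: [0↦10, 1↦2, 2↦1, 3↦7, 4↦9, 5↦7, 6↦1, 7↦2, 8↦10, 9↦3, 10↦3]  zeros at y ∈ ∅
  x = 4: [0↦9, 1↦10, 2↦7, 3↦0, 4↦0, 5↦7, 6↦10, 7↦9, 8↦4, 9↦6, 10↦4]  zeros at y ∈ {3, 4}
  x = 5: [0↦4, 1↦3, 2↦9, 3↦0, 4↦9, 5↦3, 6↦4, 7↦1, 8↦5, 9↦5, 10↦1]  zeros at y ∈ {3}
  x = 6: [0↦6, 1↦3, 2↦7, 3↦7, 4↦3, 5↦6, 6↦5, 7↦0, 8↦2, 9↦0, 10↦5]  zeros at y ∈ {7, 9}
  x = 7: [0↦4, 1↦10, 2↦1, 3↦10, 4↦4, 5↦5, 6↦2, 7↦6, 8↦6, 9↦2, 10↦5]  zeros at y ∈ ∅
  x = 8: [0↦9, 1↦2, 2↦2, 3↦9, 4↦1, 5↦0, 6↦6, 7↦8, 8↦6, 9↦0, 10↦1]  zeros at y ∈ {5, 9}
  x = 9: [0↦10, 1↦1, 2↦10, 3↦4, 4↦5, 5↦2, 6↦6, 7↦6, 8↦2, 9↦5, 10↦4]  zeros at y ∈ ∅
  x = 10: [0↦7, 1↦7, 2↦3, 3↦6, 4↦5, 5↦0, 6↦2, 7↦0, 8↦5, 9↦6, 10↦3]  zeros at y ∈ {5, 7}
Collecting zeros: affine points = {(0, 0), (1, 0), (1, 10), (4, 3), (4, 4), (5, 3), (6, 7), (6, 9), (8, 5), (8, 9), (10, 5), (10, 7)}.
Total count |C(F_11)_aff| = 12.


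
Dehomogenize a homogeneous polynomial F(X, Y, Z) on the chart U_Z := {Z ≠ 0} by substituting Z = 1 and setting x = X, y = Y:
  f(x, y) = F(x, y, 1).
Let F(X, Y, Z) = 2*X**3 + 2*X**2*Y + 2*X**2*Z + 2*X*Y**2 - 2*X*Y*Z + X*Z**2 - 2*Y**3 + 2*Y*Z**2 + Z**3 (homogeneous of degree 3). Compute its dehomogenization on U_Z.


f(x, y) = 2*x**3 + 2*x**2*y + 2*x**2 + 2*x*y**2 - 2*x*y + x - 2*y**3 + 2*y + 1

On U_Z we set Z = 1. Each monomial c·X^i·Y^j·Z^k in F becomes c·x^i·y^j·1^k = c·x^i·y^j.
Substituting Z = 1: F(X, Y, 1) = 2*x**3 + 2*x**2*y + 2*x**2 + 2*x*y**2 - 2*x*y + x - 2*y**3 + 2*y + 1.
Note: deg(f) ≤ deg(F) = 3; strict inequality happens when F is divisible by Z (lost terms).


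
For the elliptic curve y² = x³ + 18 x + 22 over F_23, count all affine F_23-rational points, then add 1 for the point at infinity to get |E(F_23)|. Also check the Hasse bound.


Affine points = {(1, 8), (1, 15), (6, 1), (6, 22), (7, 10), (7, 13), (9, 4), (9, 19), (10, 11), (10, 12), (16, 6), (16, 17), (19, 1), (19, 22), (21, 1), (21, 22), (22, 7), (22, 16)}; affine count = 18; |E(F_23)| = 19.

Discriminant check: Δ ∝ 4a³ + 27b² = 4·18³ + 27·22² = 4·5832 + 27·484 ≡ 10 (mod 23). Nonzero ⇒ E is nonsingular.
For each x ∈ F_23, compute rhs = x³ + 18·x + 22 mod 23, then count y ∈ F_23 with y² ≡ rhs.
  x = 0: rhs = 22, matching y values: none (0 points).
  x = 1: rhs = 18, matching y values: 8, 15 (2 points).
  x = 2: rhs = 20, matching y values: none (0 points).
  x = 3: rhs = 11, matching y values: none (0 points).
  x = 4: rhs = 20, matching y values: none (0 points).
  x = 5: rhs = 7, matching y values: none (0 points).
  x = 6: rhs = 1, matching y values: 1, 22 (2 points).
  x = 7: rhs = 8, matching y values: 10, 13 (2 points).
  x = 8: rhs = 11, matching y values: none (0 points).
  x = 9: rhs = 16, matching y values: 4, 19 (2 points).
  x = 10: rhs = 6, matching y values: 11, 12 (2 points).
  x = 11: rhs = 10, matching y values: none (0 points).
  x = 12: rhs = 11, matching y values: none (0 points).
  x = 13: rhs = 15, matching y values: none (0 points).
  x = 14: rhs = 5, matching y values: none (0 points).
  x = 15: rhs = 10, matching y values: none (0 points).
  x = 16: rhs = 13, matching y values: 6, 17 (2 points).
  x = 17: rhs = 20, matching y values: none (0 points).
  x = 18: rhs = 14, matching y values: none (0 points).
  x = 19: rhs = 1, matching y values: 1, 22 (2 points).
  x = 20: rhs = 10, matching y values: none (0 points).
  x = 21: rhs = 1, matching y values: 1, 22 (2 points).
  x = 22: rhs = 3, matching y values: 7, 16 (2 points).
Total affine count: 18.
Full point count |E(F_23)| = 18 + 1 = 19.
Hasse bound: |19 − (23+1)| = |-5| = 5 ≤ 2√23 ≈ 9.5917 ✓.


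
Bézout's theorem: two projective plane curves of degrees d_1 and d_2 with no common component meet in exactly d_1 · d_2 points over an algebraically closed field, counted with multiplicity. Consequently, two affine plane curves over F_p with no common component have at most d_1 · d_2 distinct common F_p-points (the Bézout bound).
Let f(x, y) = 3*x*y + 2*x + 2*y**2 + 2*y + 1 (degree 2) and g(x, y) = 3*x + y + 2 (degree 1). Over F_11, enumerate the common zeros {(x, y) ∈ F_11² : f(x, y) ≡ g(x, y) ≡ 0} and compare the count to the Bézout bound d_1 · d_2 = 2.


Common zeros: {(8, 7), (10, 1)}; count = 2; Bézout bound = 2.

deg(f) = 2, deg(g) = 1, so Bézout bound = 2.
Scan x ∈ F_11. For each x, list the y ∈ F_11 with f(x, y) ≡ 0 and those with g(x, y) ≡ 0 (mod 11); the common zeros in that column are the intersection.
  x = 0: f ≡ 0 at y ∈ ∅; g ≡ 0 at y ∈ {9}; common: ∅.
  x = 1: f ≡ 0 at y ∈ {4, 10}; g ≡ 0 at y ∈ {6}; common: ∅.
  x = 2: f ≡ 0 at y ∈ ∅; g ≡ 0 at y ∈ {3}; common: ∅.
  x = 3: f ≡ 0 at y ∈ ∅; g ≡ 0 at y ∈ {0}; common: ∅.
  x = 4: f ≡ 0 at y ∈ {6, 9}; g ≡ 0 at y ∈ {8}; common: ∅.
  x = 5: f ≡ 0 at y ∈ {0, 8}; g ≡ 0 at y ∈ {5}; common: ∅.
  x = 6: f ≡ 0 at y ∈ ∅; g ≡ 0 at y ∈ {2}; common: ∅.
  x = 7: f ≡ 0 at y ∈ ∅; g ≡ 0 at y ∈ {10}; common: ∅.
  x = 8: f ≡ 0 at y ∈ {2, 7}; g ≡ 0 at y ∈ {7}; common: {7}.
  x = 9: f ≡ 0 at y ∈ ∅; g ≡ 0 at y ∈ {4}; common: ∅.
  x = 10: f ≡ 0 at y ∈ {1, 5}; g ≡ 0 at y ∈ {1}; common: {1}.
Collecting: common zeros = {(8, 7), (10, 1)}, so the count is 2.
Comparison with the Bézout bound: 2 ≤ 2 = deg(f)·deg(g), as expected for curves with no common component (the bound is attained).


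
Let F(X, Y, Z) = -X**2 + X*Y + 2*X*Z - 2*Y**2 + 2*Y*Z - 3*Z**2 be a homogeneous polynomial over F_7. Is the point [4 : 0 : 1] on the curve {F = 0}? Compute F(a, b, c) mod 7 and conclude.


F(4,0,1) ≡ 3 (mod 7); P is NOT on the curve.

Evaluate F(4, 0, 1) term-by-term (mod 7).
  -X**2 ↦ -1·16·1·1 = -16
  X*Y ↦ 1·4·0·1 = 0
  2*X*Z ↦ 2·4·1·1 = 8
  -2*Y**2 ↦ -2·1·0·1 = 0
  2*Y*Z ↦ 2·1·0·1 = 0
  -3*Z**2 ↦ -3·1·1·1 = -3
Sum: F(4, 0, 1) = (-16) + (0) + (8) + (0) + (0) + (-3) = -11.
Reducing mod 7: -11 ≡ 3 (mod 7).
Since F(a, b, c) ≡ 3 ≠ 0 (mod 7), P does NOT lie on the curve.


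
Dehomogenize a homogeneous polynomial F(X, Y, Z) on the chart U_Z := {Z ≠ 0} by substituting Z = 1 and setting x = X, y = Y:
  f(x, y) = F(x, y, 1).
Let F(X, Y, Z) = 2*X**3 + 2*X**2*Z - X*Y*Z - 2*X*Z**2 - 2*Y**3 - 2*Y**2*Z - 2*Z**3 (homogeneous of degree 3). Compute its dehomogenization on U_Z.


f(x, y) = 2*x**3 + 2*x**2 - x*y - 2*x - 2*y**3 - 2*y**2 - 2

On U_Z we set Z = 1. Each monomial c·X^i·Y^j·Z^k in F becomes c·x^i·y^j·1^k = c·x^i·y^j.
Substituting Z = 1: F(X, Y, 1) = 2*x**3 + 2*x**2 - x*y - 2*x - 2*y**3 - 2*y**2 - 2.
Note: deg(f) ≤ deg(F) = 3; strict inequality happens when F is divisible by Z (lost terms).
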